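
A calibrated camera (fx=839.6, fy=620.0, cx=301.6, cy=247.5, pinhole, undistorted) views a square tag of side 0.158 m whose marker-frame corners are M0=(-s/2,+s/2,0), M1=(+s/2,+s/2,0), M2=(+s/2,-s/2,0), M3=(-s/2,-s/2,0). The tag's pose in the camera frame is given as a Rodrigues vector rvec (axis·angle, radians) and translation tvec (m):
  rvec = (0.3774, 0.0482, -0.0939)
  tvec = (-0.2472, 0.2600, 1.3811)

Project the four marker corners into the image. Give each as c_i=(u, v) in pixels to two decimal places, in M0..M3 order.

Intrinsics K: fx=839.6, fy=620.0, cx=301.6, cy=247.5
Marker side s = 0.158 m; corners in marker frame (Z=0):
  M0 = (-0.0790, +0.0790, 0)
  M1 = (+0.0790, +0.0790, 0)
  M2 = (+0.0790, -0.0790, 0)
  M3 = (-0.0790, -0.0790, 0)
rvec = (0.3774, 0.0482, -0.0939), |rvec| = θ = 0.39188 rad = 22.453°
Rodrigues: sinθ=0.38193, 1−cosθ=0.07581; R = I + sinθ·[k]× + (1−cosθ)·[k]×²:
    [+0.99450 +0.10049 +0.02948]
    [-0.08254 +0.92534 -0.37005]
    [-0.06447 +0.36558 +0.92854]
t = (-0.2472, 0.2600, 1.3811) m
M0: Pc = R·M0+t = (-0.31783, +0.33962, +1.41507); u = 839.6·(-0.31783)/1.41507 + 301.6 = 113.0253, v = 620.0·(+0.33962)/1.41507 + 247.5 = 396.3019
M1: Pc = R·M1+t = (-0.16070, +0.32658, +1.40489); u = 839.6·(-0.16070)/1.40489 + 301.6 = 205.5640, v = 620.0·(+0.32658)/1.40489 + 247.5 = 391.6258
M2: Pc = R·M2+t = (-0.17657, +0.18038, +1.34713); u = 839.6·(-0.17657)/1.34713 + 301.6 = 191.5501, v = 620.0·(+0.18038)/1.34713 + 247.5 = 330.5170
M3: Pc = R·M3+t = (-0.33370, +0.19342, +1.35731); u = 839.6·(-0.33370)/1.35731 + 301.6 = 95.1785, v = 620.0·(+0.19342)/1.35731 + 247.5 = 335.8507

c0=(113.03, 396.30) c1=(205.56, 391.63) c2=(191.55, 330.52) c3=(95.18, 335.85)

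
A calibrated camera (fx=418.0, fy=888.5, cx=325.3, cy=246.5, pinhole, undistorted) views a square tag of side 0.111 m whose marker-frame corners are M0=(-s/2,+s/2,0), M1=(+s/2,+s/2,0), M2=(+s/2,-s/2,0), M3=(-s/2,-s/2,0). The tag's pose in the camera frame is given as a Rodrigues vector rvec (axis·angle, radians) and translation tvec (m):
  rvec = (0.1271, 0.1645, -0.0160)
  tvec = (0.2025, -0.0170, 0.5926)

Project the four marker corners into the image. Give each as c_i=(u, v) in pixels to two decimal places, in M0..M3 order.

c0=(427.78, 302.48) c1=(508.46, 303.30) c2=(510.74, 135.00) c3=(428.11, 139.33)

Intrinsics K: fx=418.0, fy=888.5, cx=325.3, cy=246.5
Marker side s = 0.111 m; corners in marker frame (Z=0):
  M0 = (-0.0555, +0.0555, 0)
  M1 = (+0.0555, +0.0555, 0)
  M2 = (+0.0555, -0.0555, 0)
  M3 = (-0.0555, -0.0555, 0)
rvec = (0.1271, 0.1645, -0.0160), |rvec| = θ = 0.20850 rad = 11.946°
Rodrigues: sinθ=0.20699, 1−cosθ=0.02166; R = I + sinθ·[k]× + (1−cosθ)·[k]×²:
    [+0.98639 +0.02630 +0.16230]
    [-0.00547 +0.99182 -0.12749]
    [-0.16432 +0.12487 +0.97847]
t = (0.2025, -0.0170, 0.5926) m
M0: Pc = R·M0+t = (+0.14921, +0.03835, +0.60865); u = 418.0·(+0.14921)/0.60865 + 325.3 = 427.7757, v = 888.5·(+0.03835)/0.60865 + 246.5 = 302.4825
M1: Pc = R·M1+t = (+0.25870, +0.03774, +0.59041); u = 418.0·(+0.25870)/0.59041 + 325.3 = 508.4581, v = 888.5·(+0.03774)/0.59041 + 246.5 = 303.2986
M2: Pc = R·M2+t = (+0.25579, -0.07235, +0.57655); u = 418.0·(+0.25579)/0.57655 + 325.3 = 510.7448, v = 888.5·(-0.07235)/0.57655 + 246.5 = 135.0044
M3: Pc = R·M3+t = (+0.14630, -0.07174, +0.59479); u = 418.0·(+0.14630)/0.59479 + 325.3 = 428.1121, v = 888.5·(-0.07174)/0.59479 + 246.5 = 139.3303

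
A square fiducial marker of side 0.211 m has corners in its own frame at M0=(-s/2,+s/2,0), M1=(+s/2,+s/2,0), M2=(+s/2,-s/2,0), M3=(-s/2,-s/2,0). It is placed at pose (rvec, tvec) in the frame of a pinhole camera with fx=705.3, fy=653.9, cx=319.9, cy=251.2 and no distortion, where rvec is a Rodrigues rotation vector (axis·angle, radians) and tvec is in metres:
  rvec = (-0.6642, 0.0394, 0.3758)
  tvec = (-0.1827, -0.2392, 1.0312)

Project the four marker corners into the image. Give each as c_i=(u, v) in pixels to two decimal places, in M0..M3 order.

Intrinsics K: fx=705.3, fy=653.9, cx=319.9, cy=251.2
Marker side s = 0.211 m; corners in marker frame (Z=0):
  M0 = (-0.1055, +0.1055, 0)
  M1 = (+0.1055, +0.1055, 0)
  M2 = (+0.1055, -0.1055, 0)
  M3 = (-0.1055, -0.1055, 0)
rvec = (-0.6642, 0.0394, 0.3758), |rvec| = θ = 0.76416 rad = 43.783°
Rodrigues: sinθ=0.69193, 1−cosθ=0.27804; R = I + sinθ·[k]× + (1−cosθ)·[k]×²:
    [+0.93202 -0.35274 -0.08317]
    [+0.32782 +0.72270 +0.60847]
    [-0.15452 -0.59437 +0.78921]
t = (-0.1827, -0.2392, 1.0312) m
M0: Pc = R·M0+t = (-0.31824, -0.19754, +0.98480); u = 705.3·(-0.31824)/0.98480 + 319.9 = 91.9787, v = 653.9·(-0.19754)/0.98480 + 251.2 = 120.0346
M1: Pc = R·M1+t = (-0.12159, -0.12837, +0.95219); u = 705.3·(-0.12159)/0.95219 + 319.9 = 229.8397, v = 653.9·(-0.12837)/0.95219 + 251.2 = 163.0444
M2: Pc = R·M2+t = (-0.04716, -0.28086, +1.07760); u = 705.3·(-0.04716)/1.07760 + 319.9 = 289.0347, v = 653.9·(-0.28086)/1.07760 + 251.2 = 80.7713
M3: Pc = R·M3+t = (-0.24381, -0.35003, +1.11021); u = 705.3·(-0.24381)/1.11021 + 319.9 = 165.0084, v = 653.9·(-0.35003)/1.11021 + 251.2 = 45.0362

c0=(91.98, 120.03) c1=(229.84, 163.04) c2=(289.03, 80.77) c3=(165.01, 45.04)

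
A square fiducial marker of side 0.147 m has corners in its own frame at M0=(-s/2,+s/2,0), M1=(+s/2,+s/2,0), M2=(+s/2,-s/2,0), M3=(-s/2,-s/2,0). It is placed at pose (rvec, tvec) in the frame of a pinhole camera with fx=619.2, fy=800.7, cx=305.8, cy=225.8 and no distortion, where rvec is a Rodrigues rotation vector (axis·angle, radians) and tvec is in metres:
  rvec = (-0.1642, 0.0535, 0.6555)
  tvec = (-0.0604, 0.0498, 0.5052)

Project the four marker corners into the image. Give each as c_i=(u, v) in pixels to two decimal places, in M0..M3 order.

Intrinsics K: fx=619.2, fy=800.7, cx=305.8, cy=225.8
Marker side s = 0.147 m; corners in marker frame (Z=0):
  M0 = (-0.0735, +0.0735, 0)
  M1 = (+0.0735, +0.0735, 0)
  M2 = (+0.0735, -0.0735, 0)
  M3 = (-0.0735, -0.0735, 0)
rvec = (-0.1642, 0.0535, 0.6555), |rvec| = θ = 0.67787 rad = 38.839°
Rodrigues: sinθ=0.62713, 1−cosθ=0.22109; R = I + sinθ·[k]× + (1−cosθ)·[k]×²:
    [+0.79188 -0.61067 -0.00229]
    [+0.60221 +0.78029 +0.16878]
    [-0.10128 -0.13504 +0.98565]
t = (-0.0604, 0.0498, 0.5052) m
M0: Pc = R·M0+t = (-0.16349, +0.06289, +0.50272); u = 619.2·(-0.16349)/0.50272 + 305.8 = 104.4321, v = 800.7·(+0.06289)/0.50272 + 225.8 = 325.9650
M1: Pc = R·M1+t = (-0.04708, +0.15141, +0.48783); u = 619.2·(-0.04708)/0.48783 + 305.8 = 246.0410, v = 800.7·(+0.15141)/0.48783 + 225.8 = 474.3231
M2: Pc = R·M2+t = (+0.04269, +0.03671, +0.50768); u = 619.2·(+0.04269)/0.50768 + 305.8 = 357.8644, v = 800.7·(+0.03671)/0.50768 + 225.8 = 283.7002
M3: Pc = R·M3+t = (-0.07372, -0.05181, +0.52257); u = 619.2·(-0.07372)/0.52257 + 305.8 = 218.4487, v = 800.7·(-0.05181)/0.52257 + 225.8 = 146.4088

c0=(104.43, 325.97) c1=(246.04, 474.32) c2=(357.86, 283.70) c3=(218.45, 146.41)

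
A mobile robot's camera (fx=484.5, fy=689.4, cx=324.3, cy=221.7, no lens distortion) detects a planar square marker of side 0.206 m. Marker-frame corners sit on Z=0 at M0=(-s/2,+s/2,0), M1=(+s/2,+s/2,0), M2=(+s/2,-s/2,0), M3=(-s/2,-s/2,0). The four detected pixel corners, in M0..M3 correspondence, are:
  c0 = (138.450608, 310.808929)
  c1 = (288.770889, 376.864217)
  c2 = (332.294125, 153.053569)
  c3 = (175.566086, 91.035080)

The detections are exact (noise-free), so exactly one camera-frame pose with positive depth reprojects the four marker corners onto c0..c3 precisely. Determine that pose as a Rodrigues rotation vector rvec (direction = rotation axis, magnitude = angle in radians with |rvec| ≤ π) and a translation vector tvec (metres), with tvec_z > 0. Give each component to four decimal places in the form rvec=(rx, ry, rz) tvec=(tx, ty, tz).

rvec=(0.0903, 0.0975, 0.2750) tvec=(-0.1163, 0.0113, 0.6127)

Intrinsics K: fx=484.5, fy=689.4, cx=324.3, cy=221.7
Marker side s = 0.206 m; corners in marker frame (Z=0):
  M0 = (-0.1030, +0.1030, 0)
  M1 = (+0.1030, +0.1030, 0)
  M2 = (+0.1030, -0.1030, 0)
  M3 = (-0.1030, -0.1030, 0)
Detected image corners:
  c0 = (138.450608, 310.808929) px
  c1 = (288.770889, 376.864217) px
  c2 = (332.294125, 153.053569) px
  c3 = (175.566086, 91.035080) px
Planar DLT: solve 8×8 A·h = b for H (H[2,2]=1):
  H  [+713.08571 -156.52240 +232.34491]
  H  [+279.23021 +1115.36921 +234.39508]
  H  [-0.13650 +0.16676 +1.00000]
B = K⁻¹H; ‖b₁‖=1.632071, ‖b₂‖=1.632071; λ = 2/(‖b₁‖+‖b₂‖) = 0.612719, sign → tz>0 ⇒ λ=+0.612719
r₁ = λ·B[:,0] = (+0.95778,+0.27507,-0.08364); r₂ = λ·B[:,1] = (-0.26634,+0.95845,+0.10218)
r₃ = r₁×r₂ = (+0.10827,-0.07559,+0.99124); SVD([r₁ r₂ r₃]) → R = UVᵀ:
  R  [+0.95778 -0.26634 +0.10827]
  R  [+0.27507 +0.95845 -0.07559]
  R  [-0.08364 +0.10218 +0.99124]
t = (-0.11629, +0.01128, +0.61272) m
tr R = 2.907473; θ = arccos((tr R − 1)/2) = 0.305368 rad = 17.496°
axis k = ((R−Rᵀ)₃₂, (R−Rᵀ)₁₃, (R−Rᵀ)₂₁) / (2 sinθ) = (+0.295642, +0.319156, +0.900408)
rvec = θ·k = (+0.090280, +0.097460, +0.274956)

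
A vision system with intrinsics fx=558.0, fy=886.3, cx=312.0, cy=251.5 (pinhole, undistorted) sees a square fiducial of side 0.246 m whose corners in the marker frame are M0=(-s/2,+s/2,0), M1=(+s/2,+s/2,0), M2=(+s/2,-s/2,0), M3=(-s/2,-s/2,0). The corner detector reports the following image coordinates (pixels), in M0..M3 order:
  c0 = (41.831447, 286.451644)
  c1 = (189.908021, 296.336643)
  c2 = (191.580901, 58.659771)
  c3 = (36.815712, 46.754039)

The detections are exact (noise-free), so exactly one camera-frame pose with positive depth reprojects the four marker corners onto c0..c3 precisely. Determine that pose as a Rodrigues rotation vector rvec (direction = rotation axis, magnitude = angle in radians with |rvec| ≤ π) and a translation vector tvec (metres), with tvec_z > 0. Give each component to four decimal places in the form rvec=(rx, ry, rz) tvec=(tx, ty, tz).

rvec=(0.1650, -0.0203, 0.0453) tvec=(-0.3220, -0.0792, 0.9135)

Intrinsics K: fx=558.0, fy=886.3, cx=312.0, cy=251.5
Marker side s = 0.246 m; corners in marker frame (Z=0):
  M0 = (-0.1230, +0.1230, 0)
  M1 = (+0.1230, +0.1230, 0)
  M2 = (+0.1230, -0.1230, 0)
  M3 = (-0.1230, -0.1230, 0)
Detected image corners:
  c0 = (41.831447, 286.451644) px
  c1 = (189.908021, 296.336643) px
  c2 = (191.580901, 58.659771) px
  c3 = (36.815712, 46.754039) px
Planar DLT: solve 8×8 A·h = b for H (H[2,2]=1):
  H  [+618.24978 +27.37303 +115.29673]
  H  [+48.71268 +1001.10406 +174.69969]
  H  [+0.02623 +0.17927 +1.00000]
B = K⁻¹H; ‖b₁‖=1.094654, ‖b₂‖=1.094654; λ = 2/(‖b₁‖+‖b₂‖) = 0.913531, sign → tz>0 ⇒ λ=+0.913531
r₁ = λ·B[:,0] = (+0.99877,+0.04341,+0.02396); r₂ = λ·B[:,1] = (-0.04676,+0.98539,+0.16377)
r₃ = r₁×r₂ = (-0.01650,-0.16469,+0.98621); SVD([r₁ r₂ r₃]) → R = UVᵀ:
  R  [+0.99877 -0.04676 -0.01650]
  R  [+0.04341 +0.98539 -0.16469]
  R  [+0.02396 +0.16377 +0.98621]
t = (-0.32203, -0.07916, +0.91353) m
tr R = 2.970367; θ = arccos((tr R − 1)/2) = 0.172356 rad = 9.875°
axis k = ((R−Rᵀ)₃₂, (R−Rᵀ)₁₃, (R−Rᵀ)₂₁) / (2 sinθ) = (+0.957591, -0.117977, +0.262870)
rvec = θ·k = (+0.165047, -0.020334, +0.045307)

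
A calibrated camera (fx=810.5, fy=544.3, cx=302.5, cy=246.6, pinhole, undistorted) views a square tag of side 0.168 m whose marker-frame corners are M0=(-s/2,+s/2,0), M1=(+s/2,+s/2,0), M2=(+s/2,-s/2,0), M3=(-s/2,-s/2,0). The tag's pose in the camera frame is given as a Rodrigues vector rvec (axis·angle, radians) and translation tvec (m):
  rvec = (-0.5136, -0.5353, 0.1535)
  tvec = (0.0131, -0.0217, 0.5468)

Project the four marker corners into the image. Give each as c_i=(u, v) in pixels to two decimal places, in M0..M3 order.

Intrinsics K: fx=810.5, fy=544.3, cx=302.5, cy=246.6
Marker side s = 0.168 m; corners in marker frame (Z=0):
  M0 = (-0.0840, +0.0840, 0)
  M1 = (+0.0840, +0.0840, 0)
  M2 = (+0.0840, -0.0840, 0)
  M3 = (-0.0840, -0.0840, 0)
rvec = (-0.5136, -0.5353, 0.1535), |rvec| = θ = 0.75756 rad = 43.405°
Rodrigues: sinθ=0.68715, 1−cosθ=0.27348; R = I + sinθ·[k]× + (1−cosθ)·[k]×²:
    [+0.85222 -0.00822 -0.52312]
    [+0.27025 +0.86307 +0.42671]
    [+0.44798 -0.50502 +0.73774]
t = (0.0131, -0.0217, 0.5468) m
M0: Pc = R·M0+t = (-0.05918, +0.02810, +0.46675); u = 810.5·(-0.05918)/0.46675 + 302.5 = 199.7403, v = 544.3·(+0.02810)/0.46675 + 246.6 = 279.3652
M1: Pc = R·M1+t = (+0.08400, +0.07350, +0.54201); u = 810.5·(+0.08400)/0.54201 + 302.5 = 428.1049, v = 544.3·(+0.07350)/0.54201 + 246.6 = 320.4093
M2: Pc = R·M2+t = (+0.08538, -0.07150, +0.62685); u = 810.5·(+0.08538)/0.62685 + 302.5 = 412.8896, v = 544.3·(-0.07150)/0.62685 + 246.6 = 184.5189
M3: Pc = R·M3+t = (-0.05780, -0.11690, +0.55159); u = 810.5·(-0.05780)/0.55159 + 302.5 = 217.5751, v = 544.3·(-0.11690)/0.55159 + 246.6 = 131.2467

c0=(199.74, 279.37) c1=(428.10, 320.41) c2=(412.89, 184.52) c3=(217.58, 131.25)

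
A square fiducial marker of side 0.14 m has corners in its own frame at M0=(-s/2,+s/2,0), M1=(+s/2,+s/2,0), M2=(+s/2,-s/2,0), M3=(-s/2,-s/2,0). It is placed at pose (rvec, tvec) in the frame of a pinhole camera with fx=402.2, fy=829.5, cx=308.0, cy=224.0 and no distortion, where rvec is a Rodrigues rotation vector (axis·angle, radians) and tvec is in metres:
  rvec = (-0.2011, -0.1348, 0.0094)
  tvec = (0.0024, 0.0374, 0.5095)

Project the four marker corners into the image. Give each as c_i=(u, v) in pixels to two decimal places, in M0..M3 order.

c0=(252.85, 402.09) c1=(365.41, 400.79) c2=(361.96, 177.92) c3=(255.39, 171.11)

Intrinsics K: fx=402.2, fy=829.5, cx=308.0, cy=224.0
Marker side s = 0.14 m; corners in marker frame (Z=0):
  M0 = (-0.0700, +0.0700, 0)
  M1 = (+0.0700, +0.0700, 0)
  M2 = (+0.0700, -0.0700, 0)
  M3 = (-0.0700, -0.0700, 0)
rvec = (-0.2011, -0.1348, 0.0094), |rvec| = θ = 0.24228 rad = 13.882°
Rodrigues: sinθ=0.23992, 1−cosθ=0.02921; R = I + sinθ·[k]× + (1−cosθ)·[k]×²:
    [+0.99091 +0.00418 -0.13443]
    [+0.02280 +0.97983 +0.19851]
    [+0.13254 -0.19977 +0.97084]
t = (0.0024, 0.0374, 0.5095) m
M0: Pc = R·M0+t = (-0.06667, +0.10439, +0.48624); u = 402.2·(-0.06667)/0.48624 + 308.0 = 252.8516, v = 829.5·(+0.10439)/0.48624 + 224.0 = 402.0891
M1: Pc = R·M1+t = (+0.07206, +0.10758, +0.50479); u = 402.2·(+0.07206)/0.50479 + 308.0 = 365.4118, v = 829.5·(+0.10758)/0.50479 + 224.0 = 400.7869
M2: Pc = R·M2+t = (+0.07147, -0.02959, +0.53276); u = 402.2·(+0.07147)/0.53276 + 308.0 = 361.9562, v = 829.5·(-0.02959)/0.53276 + 224.0 = 177.9248
M3: Pc = R·M3+t = (-0.06726, -0.03278, +0.51421); u = 402.2·(-0.06726)/0.51421 + 308.0 = 255.3934, v = 829.5·(-0.03278)/0.51421 + 224.0 = 171.1137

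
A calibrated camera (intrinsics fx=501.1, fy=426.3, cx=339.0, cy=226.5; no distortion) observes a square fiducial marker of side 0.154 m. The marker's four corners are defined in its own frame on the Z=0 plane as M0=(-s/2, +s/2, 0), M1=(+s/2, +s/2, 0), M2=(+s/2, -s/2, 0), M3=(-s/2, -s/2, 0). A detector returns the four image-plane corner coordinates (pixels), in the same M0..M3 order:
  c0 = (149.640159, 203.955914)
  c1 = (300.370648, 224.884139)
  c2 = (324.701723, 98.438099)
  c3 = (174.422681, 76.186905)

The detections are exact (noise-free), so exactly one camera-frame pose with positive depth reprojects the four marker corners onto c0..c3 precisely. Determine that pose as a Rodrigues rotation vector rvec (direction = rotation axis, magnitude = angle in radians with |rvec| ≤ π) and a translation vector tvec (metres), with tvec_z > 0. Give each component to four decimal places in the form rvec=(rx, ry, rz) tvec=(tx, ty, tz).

rvec=(-0.0013, -0.0354, 0.1620) tvec=(-0.1030, -0.0904, 0.5094)

Intrinsics K: fx=501.1, fy=426.3, cx=339.0, cy=226.5
Marker side s = 0.154 m; corners in marker frame (Z=0):
  M0 = (-0.0770, +0.0770, 0)
  M1 = (+0.0770, +0.0770, 0)
  M2 = (+0.0770, -0.0770, 0)
  M3 = (-0.0770, -0.0770, 0)
Detected image corners:
  c0 = (149.640159, 203.955914) px
  c1 = (300.370648, 224.884139) px
  c2 = (324.701723, 98.438099) px
  c3 = (174.422681, 76.186905) px
Planar DLT: solve 8×8 A·h = b for H (H[2,2]=1):
  H  [+993.67123 -161.40294 +237.69129]
  H  [+150.60280 +824.11027 +150.88337]
  H  [+0.06898 -0.00822 +1.00000]
B = K⁻¹H; ‖b₁‖=1.963241, ‖b₂‖=1.963241; λ = 2/(‖b₁‖+‖b₂‖) = 0.509362, sign → tz>0 ⇒ λ=+0.509362
r₁ = λ·B[:,0] = (+0.98628,+0.16128,+0.03514); r₂ = λ·B[:,1] = (-0.16123,+0.98691,-0.00419)
r₃ = r₁×r₂ = (-0.03535,-0.00153,+0.99937); SVD([r₁ r₂ r₃]) → R = UVᵀ:
  R  [+0.98628 -0.16123 -0.03535]
  R  [+0.16128 +0.98691 -0.00153]
  R  [+0.03514 -0.00419 +0.99937]
t = (-0.10298, -0.09035, +0.50936) m
tr R = 2.972565; θ = arccos((tr R − 1)/2) = 0.165825 rad = 9.501°
axis k = ((R−Rᵀ)₃₂, (R−Rᵀ)₁₃, (R−Rᵀ)₂₁) / (2 sinθ) = (-0.008038, -0.213519, +0.976906)
rvec = θ·k = (-0.001333, -0.035407, +0.161996)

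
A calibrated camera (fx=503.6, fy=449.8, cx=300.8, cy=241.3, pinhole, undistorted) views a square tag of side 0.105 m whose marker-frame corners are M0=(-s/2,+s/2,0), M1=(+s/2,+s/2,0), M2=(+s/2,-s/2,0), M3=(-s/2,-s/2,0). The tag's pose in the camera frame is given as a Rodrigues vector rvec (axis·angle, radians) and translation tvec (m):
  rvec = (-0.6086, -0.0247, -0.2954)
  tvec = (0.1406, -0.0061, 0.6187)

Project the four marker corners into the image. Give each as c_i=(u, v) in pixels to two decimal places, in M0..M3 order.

c0=(391.45, 278.92) c1=(474.81, 257.07) c2=(436.48, 199.33) c3=(360.06, 218.14)

Intrinsics K: fx=503.6, fy=449.8, cx=300.8, cy=241.3
Marker side s = 0.105 m; corners in marker frame (Z=0):
  M0 = (-0.0525, +0.0525, 0)
  M1 = (+0.0525, +0.0525, 0)
  M2 = (+0.0525, -0.0525, 0)
  M3 = (-0.0525, -0.0525, 0)
rvec = (-0.6086, -0.0247, -0.2954), |rvec| = θ = 0.67695 rad = 38.787°
Rodrigues: sinθ=0.62642, 1−cosθ=0.22051; R = I + sinθ·[k]× + (1−cosθ)·[k]×²:
    [+0.95772 +0.28058 +0.06365]
    [-0.26612 +0.77978 +0.56668]
    [+0.10937 -0.55966 +0.82147]
t = (0.1406, -0.0061, 0.6187) m
M0: Pc = R·M0+t = (+0.10505, +0.04881, +0.58358); u = 503.6·(+0.10505)/0.58358 + 300.8 = 391.4538, v = 449.8·(+0.04881)/0.58358 + 241.3 = 278.9206
M1: Pc = R·M1+t = (+0.20561, +0.02087, +0.59506); u = 503.6·(+0.20561)/0.59506 + 300.8 = 474.8087, v = 449.8·(+0.02087)/0.59506 + 241.3 = 257.0734
M2: Pc = R·M2+t = (+0.17615, -0.06101, +0.65382); u = 503.6·(+0.17615)/0.65382 + 300.8 = 436.4771, v = 449.8·(-0.06101)/0.65382 + 241.3 = 199.3284
M3: Pc = R·M3+t = (+0.07559, -0.03307, +0.64234); u = 503.6·(+0.07559)/0.64234 + 300.8 = 360.0626, v = 449.8·(-0.03307)/0.64234 + 241.3 = 218.1446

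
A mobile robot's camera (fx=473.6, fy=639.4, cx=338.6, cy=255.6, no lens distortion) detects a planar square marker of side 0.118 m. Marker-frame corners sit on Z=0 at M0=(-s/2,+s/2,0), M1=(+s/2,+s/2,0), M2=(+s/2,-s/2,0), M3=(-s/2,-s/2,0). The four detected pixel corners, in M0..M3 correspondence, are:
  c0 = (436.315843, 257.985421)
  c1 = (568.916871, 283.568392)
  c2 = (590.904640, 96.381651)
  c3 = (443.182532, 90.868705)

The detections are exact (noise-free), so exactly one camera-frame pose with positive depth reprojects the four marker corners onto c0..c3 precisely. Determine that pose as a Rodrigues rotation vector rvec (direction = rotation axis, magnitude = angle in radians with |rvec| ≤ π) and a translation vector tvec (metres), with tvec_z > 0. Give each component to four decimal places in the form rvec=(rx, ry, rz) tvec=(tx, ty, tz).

rvec=(0.3430, 0.4686, 0.0640) tvec=(0.1473, -0.0456, 0.4187)

Intrinsics K: fx=473.6, fy=639.4, cx=338.6, cy=255.6
Marker side s = 0.118 m; corners in marker frame (Z=0):
  M0 = (-0.0590, +0.0590, 0)
  M1 = (+0.0590, +0.0590, 0)
  M2 = (+0.0590, -0.0590, 0)
  M3 = (-0.0590, -0.0590, 0)
Detected image corners:
  c0 = (436.315843, 257.985421) px
  c1 = (568.916871, 283.568392) px
  c2 = (590.904640, 96.381651) px
  c3 = (443.182532, 90.868705) px
Planar DLT: solve 8×8 A·h = b for H (H[2,2]=1):
  H  [+659.10178 +293.64541 +505.22293]
  H  [-52.03867 +1643.35601 +185.95145]
  H  [-1.03104 +0.80814 +1.00000]
B = K⁻¹H; ‖b₁‖=2.388374, ‖b₂‖=2.388374; λ = 2/(‖b₁‖+‖b₂‖) = 0.418695, sign → tz>0 ⇒ λ=+0.418695
r₁ = λ·B[:,0] = (+0.89133,+0.13849,-0.43169); r₂ = λ·B[:,1] = (+0.01769,+0.94085,+0.33836)
r₃ = r₁×r₂ = (+0.45302,-0.30923,+0.83615); SVD([r₁ r₂ r₃]) → R = UVᵀ:
  R  [+0.89133 +0.01769 +0.45302]
  R  [+0.13849 +0.94085 -0.30923]
  R  [-0.43169 +0.33836 +0.83615]
t = (+0.14731, -0.04561, +0.41869) m
tr R = 2.668331; θ = arccos((tr R − 1)/2) = 0.584178 rad = 33.471°
axis k = ((R−Rᵀ)₃₂, (R−Rᵀ)₁₃, (R−Rᵀ)₂₁) / (2 sinθ) = (+0.587104, +0.802069, +0.109518)
rvec = θ·k = (+0.342973, +0.468551, +0.063978)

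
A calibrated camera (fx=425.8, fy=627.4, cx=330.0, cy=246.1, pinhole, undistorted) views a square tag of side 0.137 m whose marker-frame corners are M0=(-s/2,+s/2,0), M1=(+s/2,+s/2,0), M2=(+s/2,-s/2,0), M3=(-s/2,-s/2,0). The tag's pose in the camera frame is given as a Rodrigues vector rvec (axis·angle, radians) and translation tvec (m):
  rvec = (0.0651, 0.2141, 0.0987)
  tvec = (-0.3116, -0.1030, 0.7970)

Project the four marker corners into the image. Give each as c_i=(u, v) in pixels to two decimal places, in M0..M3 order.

c0=(129.51, 213.71) c1=(194.23, 223.96) c2=(199.24, 113.89) c3=(133.52, 107.42)

Intrinsics K: fx=425.8, fy=627.4, cx=330.0, cy=246.1
Marker side s = 0.137 m; corners in marker frame (Z=0):
  M0 = (-0.0685, +0.0685, 0)
  M1 = (+0.0685, +0.0685, 0)
  M2 = (+0.0685, -0.0685, 0)
  M3 = (-0.0685, -0.0685, 0)
rvec = (0.0651, 0.2141, 0.0987), |rvec| = θ = 0.24458 rad = 14.013°
Rodrigues: sinθ=0.24215, 1−cosθ=0.02976; R = I + sinθ·[k]× + (1−cosθ)·[k]×²:
    [+0.97235 -0.09078 +0.21517]
    [+0.10465 +0.99304 -0.05394]
    [-0.20878 +0.07497 +0.97509]
t = (-0.3116, -0.1030, 0.7970) m
M0: Pc = R·M0+t = (-0.38442, -0.04215, +0.81644); u = 425.8·(-0.38442)/0.81644 + 330.0 = 129.5092, v = 627.4·(-0.04215)/0.81644 + 246.1 = 213.7131
M1: Pc = R·M1+t = (-0.25121, -0.02781, +0.78783); u = 425.8·(-0.25121)/0.78783 + 330.0 = 194.2272, v = 627.4·(-0.02781)/0.78783 + 246.1 = 223.9551
M2: Pc = R·M2+t = (-0.23878, -0.16385, +0.77756); u = 425.8·(-0.23878)/0.77756 + 330.0 = 199.2447, v = 627.4·(-0.16385)/0.77756 + 246.1 = 113.8889
M3: Pc = R·M3+t = (-0.37199, -0.17819, +0.80617); u = 425.8·(-0.37199)/0.80617 + 330.0 = 133.5242, v = 627.4·(-0.17819)/0.80617 + 246.1 = 107.4215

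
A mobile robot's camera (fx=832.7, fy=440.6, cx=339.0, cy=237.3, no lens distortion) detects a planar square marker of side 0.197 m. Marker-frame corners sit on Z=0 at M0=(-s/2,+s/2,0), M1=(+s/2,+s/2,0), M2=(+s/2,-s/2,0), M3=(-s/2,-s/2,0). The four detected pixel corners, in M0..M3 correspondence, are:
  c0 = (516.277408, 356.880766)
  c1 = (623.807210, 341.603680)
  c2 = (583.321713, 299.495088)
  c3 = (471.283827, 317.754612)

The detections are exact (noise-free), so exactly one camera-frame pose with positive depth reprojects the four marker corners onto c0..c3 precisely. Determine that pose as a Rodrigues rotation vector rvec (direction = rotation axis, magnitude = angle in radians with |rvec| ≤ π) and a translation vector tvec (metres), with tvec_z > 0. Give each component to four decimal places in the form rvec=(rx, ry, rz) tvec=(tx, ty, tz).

rvec=(0.5425, 0.2587, -0.4585) tvec=(0.3590, 0.3002, 1.4307)

Intrinsics K: fx=832.7, fy=440.6, cx=339.0, cy=237.3
Marker side s = 0.197 m; corners in marker frame (Z=0):
  M0 = (-0.0985, +0.0985, 0)
  M1 = (+0.0985, +0.0985, 0)
  M2 = (+0.0985, -0.0985, 0)
  M3 = (-0.0985, -0.0985, 0)
Detected image corners:
  c0 = (516.277408, 356.880766) px
  c1 = (623.807210, 341.603680) px
  c2 = (583.321713, 299.495088) px
  c3 = (471.283827, 317.754612) px
Planar DLT: solve 8×8 A·h = b for H (H[2,2]=1):
  H  [+421.42307 +384.35297 +547.97829]
  H  [-166.13174 +306.18676 +329.74682]
  H  [-0.24698 +0.30459 +1.00000]
B = K⁻¹H; ‖b₁‖=0.698976, ‖b₂‖=0.698976; λ = 2/(‖b₁‖+‖b₂‖) = 1.430664, sign → tz>0 ⇒ λ=+1.430664
r₁ = λ·B[:,0] = (+0.86790,-0.34914,-0.35335); r₂ = λ·B[:,1] = (+0.48295,+0.75951,+0.43577)
r₃ = r₁×r₂ = (+0.11623,-0.54886,+0.82780); SVD([r₁ r₂ r₃]) → R = UVᵀ:
  R  [+0.86790 +0.48295 +0.11623]
  R  [-0.34914 +0.75951 -0.54886]
  R  [-0.35335 +0.43577 +0.82780]
t = (+0.35905, +0.30018, +1.43066) m
tr R = 2.455210; θ = arccos((tr R − 1)/2) = 0.755972 rad = 43.314°
axis k = ((R−Rᵀ)₃₂, (R−Rᵀ)₁₃, (R−Rᵀ)₂₁) / (2 sinθ) = (+0.717663, +0.342259, -0.606480)
rvec = θ·k = (+0.542534, +0.258738, -0.458482)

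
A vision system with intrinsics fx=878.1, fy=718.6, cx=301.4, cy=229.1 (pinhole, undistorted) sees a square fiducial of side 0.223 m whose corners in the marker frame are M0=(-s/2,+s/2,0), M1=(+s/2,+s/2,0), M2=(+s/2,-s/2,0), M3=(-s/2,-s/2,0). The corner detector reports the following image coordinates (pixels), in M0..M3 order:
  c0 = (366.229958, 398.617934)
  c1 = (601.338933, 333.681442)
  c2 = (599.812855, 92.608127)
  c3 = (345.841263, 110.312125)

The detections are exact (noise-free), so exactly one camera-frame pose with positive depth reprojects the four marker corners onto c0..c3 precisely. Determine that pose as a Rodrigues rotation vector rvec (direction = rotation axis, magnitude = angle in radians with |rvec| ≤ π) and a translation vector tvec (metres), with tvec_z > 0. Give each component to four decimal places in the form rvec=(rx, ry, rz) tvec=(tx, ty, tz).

Intrinsics K: fx=878.1, fy=718.6, cx=301.4, cy=229.1
Marker side s = 0.223 m; corners in marker frame (Z=0):
  M0 = (-0.1115, +0.1115, 0)
  M1 = (+0.1115, +0.1115, 0)
  M2 = (+0.1115, -0.1115, 0)
  M3 = (-0.1115, -0.1115, 0)
Detected image corners:
  c0 = (366.229958, 398.617934) px
  c1 = (601.338933, 333.681442) px
  c2 = (599.812855, 92.608127) px
  c3 = (345.841263, 110.312125) px
Planar DLT: solve 8×8 A·h = b for H (H[2,2]=1):
  H  [+1500.87136 +192.40062 +490.05833]
  H  [+9.40037 +1248.91796 +236.39417]
  H  [+0.84827 +0.30789 +1.00000]
B = K⁻¹H; ‖b₁‖=1.672334, ‖b₂‖=1.672334; λ = 2/(‖b₁‖+‖b₂‖) = 0.597967, sign → tz>0 ⇒ λ=+0.597967
r₁ = λ·B[:,0] = (+0.84796,-0.15389,+0.50723); r₂ = λ·B[:,1] = (+0.06783,+0.98056,+0.18411)
r₃ = r₁×r₂ = (-0.52571,-0.12171,+0.84191); SVD([r₁ r₂ r₃]) → R = UVᵀ:
  R  [+0.84796 +0.06783 -0.52571]
  R  [-0.15389 +0.98056 -0.12171]
  R  [+0.50723 +0.18411 +0.84191]
t = (+0.12847, +0.00607, +0.59797) m
tr R = 2.670433; θ = arccos((tr R − 1)/2) = 0.582270 rad = 33.362°
axis k = ((R−Rᵀ)₃₂, (R−Rᵀ)₁₃, (R−Rᵀ)₂₁) / (2 sinθ) = (+0.278055, -0.939173, -0.201592)
rvec = θ·k = (+0.161903, -0.546852, -0.117381)

rvec=(0.1619, -0.5469, -0.1174) tvec=(0.1285, 0.0061, 0.5980)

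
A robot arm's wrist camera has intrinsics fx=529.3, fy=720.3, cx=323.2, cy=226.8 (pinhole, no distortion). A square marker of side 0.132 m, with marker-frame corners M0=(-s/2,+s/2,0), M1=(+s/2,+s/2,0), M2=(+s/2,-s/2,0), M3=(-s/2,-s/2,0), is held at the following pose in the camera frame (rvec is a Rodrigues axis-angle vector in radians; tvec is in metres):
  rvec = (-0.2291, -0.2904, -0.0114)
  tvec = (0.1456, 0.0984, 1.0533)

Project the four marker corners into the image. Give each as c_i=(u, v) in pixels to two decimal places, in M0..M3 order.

Intrinsics K: fx=529.3, fy=720.3, cx=323.2, cy=226.8
Marker side s = 0.132 m; corners in marker frame (Z=0):
  M0 = (-0.0660, +0.0660, 0)
  M1 = (+0.0660, +0.0660, 0)
  M2 = (+0.0660, -0.0660, 0)
  M3 = (-0.0660, -0.0660, 0)
rvec = (-0.2291, -0.2904, -0.0114), |rvec| = θ = 0.37007 rad = 21.203°
Rodrigues: sinθ=0.36168, 1−cosθ=0.06770; R = I + sinθ·[k]× + (1−cosθ)·[k]×²:
    [+0.95825 +0.04403 -0.28253]
    [+0.02175 +0.97399 +0.22554]
    [+0.28511 -0.22227 +0.93237]
t = (0.1456, 0.0984, 1.0533) m
M0: Pc = R·M0+t = (+0.08526, +0.16125, +1.01981); u = 529.3·(+0.08526)/1.01981 + 323.2 = 367.4521, v = 720.3·(+0.16125)/1.01981 + 226.8 = 340.6905
M1: Pc = R·M1+t = (+0.21175, +0.16412, +1.05745); u = 529.3·(+0.21175)/1.05745 + 323.2 = 429.1906, v = 720.3·(+0.16412)/1.05745 + 226.8 = 338.5925
M2: Pc = R·M2+t = (+0.20594, +0.03555, +1.08679); u = 529.3·(+0.20594)/1.08679 + 323.2 = 423.4986, v = 720.3·(+0.03555)/1.08679 + 226.8 = 250.3630
M3: Pc = R·M3+t = (+0.07945, +0.03268, +1.04915); u = 529.3·(+0.07945)/1.04915 + 323.2 = 363.2825, v = 720.3·(+0.03268)/1.04915 + 226.8 = 249.2375

c0=(367.45, 340.69) c1=(429.19, 338.59) c2=(423.50, 250.36) c3=(363.28, 249.24)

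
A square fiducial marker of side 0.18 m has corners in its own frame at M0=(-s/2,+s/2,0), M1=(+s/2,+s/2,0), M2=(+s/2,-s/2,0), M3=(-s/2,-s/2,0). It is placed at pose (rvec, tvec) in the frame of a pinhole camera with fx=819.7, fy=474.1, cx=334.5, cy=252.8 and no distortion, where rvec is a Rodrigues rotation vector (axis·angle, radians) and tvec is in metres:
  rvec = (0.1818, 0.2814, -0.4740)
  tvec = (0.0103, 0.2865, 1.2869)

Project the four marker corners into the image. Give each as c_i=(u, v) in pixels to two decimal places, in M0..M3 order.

c0=(319.73, 397.19) c1=(418.19, 375.04) c2=(363.67, 317.19) c3=(266.07, 342.11)

Intrinsics K: fx=819.7, fy=474.1, cx=334.5, cy=252.8
Marker side s = 0.18 m; corners in marker frame (Z=0):
  M0 = (-0.0900, +0.0900, 0)
  M1 = (+0.0900, +0.0900, 0)
  M2 = (+0.0900, -0.0900, 0)
  M3 = (-0.0900, -0.0900, 0)
rvec = (0.1818, 0.2814, -0.4740), |rvec| = θ = 0.58044 rad = 33.257°
Rodrigues: sinθ=0.54839, 1−cosθ=0.16378; R = I + sinθ·[k]× + (1−cosθ)·[k]×²:
    [+0.85229 +0.47270 +0.22397]
    [-0.42296 +0.87471 -0.23660]
    [-0.30775 +0.10692 +0.94544]
t = (0.0103, 0.2865, 1.2869) m
M0: Pc = R·M0+t = (-0.02386, +0.40329, +1.32422); u = 819.7·(-0.02386)/1.32422 + 334.5 = 319.7286, v = 474.1·(+0.40329)/1.32422 + 252.8 = 397.1869
M1: Pc = R·M1+t = (+0.12955, +0.32716, +1.26883); u = 819.7·(+0.12955)/1.26883 + 334.5 = 418.1924, v = 474.1·(+0.32716)/1.26883 + 252.8 = 375.0434
M2: Pc = R·M2+t = (+0.04446, +0.16971, +1.24958); u = 819.7·(+0.04446)/1.24958 + 334.5 = 363.6669, v = 474.1·(+0.16971)/1.24958 + 252.8 = 317.1890
M3: Pc = R·M3+t = (-0.10895, +0.24584, +1.30497); u = 819.7·(-0.10895)/1.30497 + 334.5 = 266.0656, v = 474.1·(+0.24584)/1.30497 + 252.8 = 342.1149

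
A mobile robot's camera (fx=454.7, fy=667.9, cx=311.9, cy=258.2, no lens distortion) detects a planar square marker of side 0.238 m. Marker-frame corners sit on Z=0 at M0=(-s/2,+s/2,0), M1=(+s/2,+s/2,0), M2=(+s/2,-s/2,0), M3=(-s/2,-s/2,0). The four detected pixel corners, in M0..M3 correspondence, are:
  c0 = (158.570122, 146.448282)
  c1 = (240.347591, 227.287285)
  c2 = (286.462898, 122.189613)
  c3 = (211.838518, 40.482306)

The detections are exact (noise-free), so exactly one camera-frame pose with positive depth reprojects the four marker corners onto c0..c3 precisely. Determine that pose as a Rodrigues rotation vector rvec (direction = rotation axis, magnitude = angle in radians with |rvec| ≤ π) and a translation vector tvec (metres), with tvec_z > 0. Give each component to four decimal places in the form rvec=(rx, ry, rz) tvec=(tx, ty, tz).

rvec=(-0.2088, -0.3419, 0.5584) tvec=(-0.2208, -0.2181, 1.1695)

Intrinsics K: fx=454.7, fy=667.9, cx=311.9, cy=258.2
Marker side s = 0.238 m; corners in marker frame (Z=0):
  M0 = (-0.1190, +0.1190, 0)
  M1 = (+0.1190, +0.1190, 0)
  M2 = (+0.1190, -0.1190, 0)
  M3 = (-0.1190, -0.1190, 0)
Detected image corners:
  c0 = (158.570122, 146.448282) px
  c1 = (240.347591, 227.287285) px
  c2 = (286.462898, 122.189613) px
  c3 = (211.838518, 40.482306) px
Planar DLT: solve 8×8 A·h = b for H (H[2,2]=1):
  H  [+377.92310 -262.96562 +226.05683]
  H  [+371.29963 +410.73594 +133.64742]
  H  [+0.22194 -0.24330 +1.00000]
B = K⁻¹H; ‖b₁‖=0.855095, ‖b₂‖=0.855095; λ = 2/(‖b₁‖+‖b₂‖) = 1.169461, sign → tz>0 ⇒ λ=+1.169461
r₁ = λ·B[:,0] = (+0.79396,+0.54979,+0.25955); r₂ = λ·B[:,1] = (-0.48116,+0.82917,-0.28453)
r₃ = r₁×r₂ = (-0.37165,+0.10102,+0.92286); SVD([r₁ r₂ r₃]) → R = UVᵀ:
  R  [+0.79396 -0.48116 -0.37165]
  R  [+0.54979 +0.82917 +0.10102]
  R  [+0.25955 -0.28453 +0.92286]
t = (-0.22078, -0.21809, +1.16946) m
tr R = 2.545991; θ = arccos((tr R − 1)/2) = 0.687247 rad = 39.376°
axis k = ((R−Rᵀ)₃₂, (R−Rᵀ)₁₃, (R−Rᵀ)₂₁) / (2 sinθ) = (-0.303861, -0.497468, +0.812523)
rvec = θ·k = (-0.208827, -0.341884, +0.558404)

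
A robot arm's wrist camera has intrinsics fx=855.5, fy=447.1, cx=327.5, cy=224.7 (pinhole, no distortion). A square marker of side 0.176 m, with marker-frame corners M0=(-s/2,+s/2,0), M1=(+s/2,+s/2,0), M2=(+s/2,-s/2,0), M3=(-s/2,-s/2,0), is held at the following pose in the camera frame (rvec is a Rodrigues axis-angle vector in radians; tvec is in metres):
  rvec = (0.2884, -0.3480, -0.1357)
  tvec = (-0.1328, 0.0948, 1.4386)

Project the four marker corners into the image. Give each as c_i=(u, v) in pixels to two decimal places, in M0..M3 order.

Intrinsics K: fx=855.5, fy=447.1, cx=327.5, cy=224.7
Marker side s = 0.176 m; corners in marker frame (Z=0):
  M0 = (-0.0880, +0.0880, 0)
  M1 = (+0.0880, +0.0880, 0)
  M2 = (+0.0880, -0.0880, 0)
  M3 = (-0.0880, -0.0880, 0)
rvec = (0.2884, -0.3480, -0.1357), |rvec| = θ = 0.47190 rad = 27.038°
Rodrigues: sinθ=0.45458, 1−cosθ=0.10930; R = I + sinθ·[k]× + (1−cosθ)·[k]×²:
    [+0.93153 +0.08146 -0.35443]
    [-0.17998 +0.95014 -0.25464]
    [+0.31602 +0.30099 +0.89974]
t = (-0.1328, 0.0948, 1.4386) m
M0: Pc = R·M0+t = (-0.20761, +0.19425, +1.43728); u = 855.5·(-0.20761)/1.43728 + 327.5 = 203.9285, v = 447.1·(+0.19425)/1.43728 + 224.7 = 285.1263
M1: Pc = R·M1+t = (-0.04366, +0.16257, +1.49290); u = 855.5·(-0.04366)/1.49290 + 327.5 = 302.4824, v = 447.1·(+0.16257)/1.49290 + 224.7 = 273.3886
M2: Pc = R·M2+t = (-0.05799, -0.00465, +1.43992); u = 855.5·(-0.05799)/1.43992 + 327.5 = 293.0438, v = 447.1·(-0.00465)/1.43992 + 224.7 = 223.2561
M3: Pc = R·M3+t = (-0.22194, +0.02703, +1.38430); u = 855.5·(-0.22194)/1.38430 + 327.5 = 190.3392, v = 447.1·(+0.02703)/1.38430 + 224.7 = 233.4287

c0=(203.93, 285.13) c1=(302.48, 273.39) c2=(293.04, 223.26) c3=(190.34, 233.43)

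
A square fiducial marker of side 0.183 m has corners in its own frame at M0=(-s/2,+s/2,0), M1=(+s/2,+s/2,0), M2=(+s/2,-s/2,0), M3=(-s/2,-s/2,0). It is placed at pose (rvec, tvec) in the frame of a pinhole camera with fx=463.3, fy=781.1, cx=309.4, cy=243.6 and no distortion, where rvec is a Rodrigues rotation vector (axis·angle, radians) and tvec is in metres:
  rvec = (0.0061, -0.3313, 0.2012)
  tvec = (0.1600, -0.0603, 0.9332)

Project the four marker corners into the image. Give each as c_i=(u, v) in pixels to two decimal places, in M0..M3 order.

c0=(338.83, 253.58) c1=(418.75, 282.01) c2=(435.51, 136.70) c3=(357.12, 98.91)

Intrinsics K: fx=463.3, fy=781.1, cx=309.4, cy=243.6
Marker side s = 0.183 m; corners in marker frame (Z=0):
  M0 = (-0.0915, +0.0915, 0)
  M1 = (+0.0915, +0.0915, 0)
  M2 = (+0.0915, -0.0915, 0)
  M3 = (-0.0915, -0.0915, 0)
rvec = (0.0061, -0.3313, 0.2012), |rvec| = θ = 0.38766 rad = 22.211°
Rodrigues: sinθ=0.37802, 1−cosθ=0.07420; R = I + sinθ·[k]× + (1−cosθ)·[k]×²:
    [+0.92582 -0.19720 -0.32246]
    [+0.19520 +0.97999 -0.03886]
    [+0.32367 -0.02697 +0.94579]
t = (0.1600, -0.0603, 0.9332) m
M0: Pc = R·M0+t = (+0.05724, +0.01151, +0.90112); u = 463.3·(+0.05724)/0.90112 + 309.4 = 338.8316, v = 781.1·(+0.01151)/0.90112 + 243.6 = 253.5757
M1: Pc = R·M1+t = (+0.22667, +0.04723, +0.96035); u = 463.3·(+0.22667)/0.96035 + 309.4 = 418.7515, v = 781.1·(+0.04723)/0.96035 + 243.6 = 282.0147
M2: Pc = R·M2+t = (+0.26276, -0.13211, +0.96528); u = 463.3·(+0.26276)/0.96528 + 309.4 = 435.5129, v = 781.1·(-0.13211)/0.96528 + 243.6 = 136.6988
M3: Pc = R·M3+t = (+0.09333, -0.16783, +0.90605); u = 463.3·(+0.09333)/0.90605 + 309.4 = 357.1240, v = 781.1·(-0.16783)/0.90605 + 243.6 = 98.9149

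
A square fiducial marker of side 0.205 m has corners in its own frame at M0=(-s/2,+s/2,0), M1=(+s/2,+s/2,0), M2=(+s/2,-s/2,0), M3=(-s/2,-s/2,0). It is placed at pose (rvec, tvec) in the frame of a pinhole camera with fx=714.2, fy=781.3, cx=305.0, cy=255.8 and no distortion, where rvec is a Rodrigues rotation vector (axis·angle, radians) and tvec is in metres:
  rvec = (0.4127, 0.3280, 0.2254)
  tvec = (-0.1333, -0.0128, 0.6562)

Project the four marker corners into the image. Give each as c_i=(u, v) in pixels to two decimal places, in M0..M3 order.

c0=(66.29, 309.60) c1=(247.88, 380.39) c2=(276.22, 154.80) c3=(67.41, 93.49)

Intrinsics K: fx=714.2, fy=781.3, cx=305.0, cy=255.8
Marker side s = 0.205 m; corners in marker frame (Z=0):
  M0 = (-0.1025, +0.1025, 0)
  M1 = (+0.1025, +0.1025, 0)
  M2 = (+0.1025, -0.1025, 0)
  M3 = (-0.1025, -0.1025, 0)
rvec = (0.4127, 0.3280, 0.2254), |rvec| = θ = 0.57333 rad = 32.850°
Rodrigues: sinθ=0.54243, 1−cosθ=0.15990; R = I + sinθ·[k]× + (1−cosθ)·[k]×²:
    [+0.92295 -0.14740 +0.35557]
    [+0.27910 +0.89243 -0.35449]
    [-0.26507 +0.42642 +0.86481]
t = (-0.1333, -0.0128, 0.6562) m
M0: Pc = R·M0+t = (-0.24301, +0.05007, +0.72708); u = 714.2·(-0.24301)/0.72708 + 305.0 = 66.2929, v = 781.3·(+0.05007)/0.72708 + 255.8 = 309.6001
M1: Pc = R·M1+t = (-0.05381, +0.10728, +0.67274); u = 714.2·(-0.05381)/0.67274 + 305.0 = 247.8775, v = 781.3·(+0.10728)/0.67274 + 255.8 = 380.3947
M2: Pc = R·M2+t = (-0.02359, -0.07567, +0.58532); u = 714.2·(-0.02359)/0.58532 + 305.0 = 276.2176, v = 781.3·(-0.07567)/0.58532 + 255.8 = 154.7989
M3: Pc = R·M3+t = (-0.21279, -0.13288, +0.63966); u = 714.2·(-0.21279)/0.63966 + 305.0 = 67.4100, v = 781.3·(-0.13288)/0.63966 + 255.8 = 93.4940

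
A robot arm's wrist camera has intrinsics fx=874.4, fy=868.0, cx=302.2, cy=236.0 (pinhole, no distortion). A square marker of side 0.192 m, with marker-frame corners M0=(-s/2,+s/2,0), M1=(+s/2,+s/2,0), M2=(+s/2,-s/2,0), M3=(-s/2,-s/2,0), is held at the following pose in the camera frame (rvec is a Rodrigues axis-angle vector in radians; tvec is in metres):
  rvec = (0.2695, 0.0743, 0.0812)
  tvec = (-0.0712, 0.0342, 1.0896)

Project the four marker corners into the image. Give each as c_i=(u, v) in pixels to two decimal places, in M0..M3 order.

Intrinsics K: fx=874.4, fy=868.0, cx=302.2, cy=236.0
Marker side s = 0.192 m; corners in marker frame (Z=0):
  M0 = (-0.0960, +0.0960, 0)
  M1 = (+0.0960, +0.0960, 0)
  M2 = (+0.0960, -0.0960, 0)
  M3 = (-0.0960, -0.0960, 0)
rvec = (0.2695, 0.0743, 0.0812), |rvec| = θ = 0.29111 rad = 16.679°
Rodrigues: sinθ=0.28701, 1−cosθ=0.04207; R = I + sinθ·[k]× + (1−cosθ)·[k]×²:
    [+0.99399 -0.07012 +0.08412]
    [+0.09000 +0.96067 -0.26271]
    [-0.06239 +0.26871 +0.96120]
t = (-0.0712, 0.0342, 1.0896) m
M0: Pc = R·M0+t = (-0.17335, +0.11778, +1.12139); u = 874.4·(-0.17335)/1.12139 + 302.2 = 167.0274, v = 868.0·(+0.11778)/1.12139 + 236.0 = 327.1699
M1: Pc = R·M1+t = (+0.01749, +0.13506, +1.10941); u = 874.4·(+0.01749)/1.10941 + 302.2 = 315.9862, v = 868.0·(+0.13506)/1.10941 + 236.0 = 341.6741
M2: Pc = R·M2+t = (+0.03095, -0.04938, +1.05781); u = 874.4·(+0.03095)/1.05781 + 302.2 = 327.7867, v = 868.0·(-0.04938)/1.05781 + 236.0 = 195.4774
M3: Pc = R·M3+t = (-0.15989, -0.06666, +1.06979); u = 874.4·(-0.15989)/1.06979 + 302.2 = 171.5121, v = 868.0·(-0.06666)/1.06979 + 236.0 = 181.9108

c0=(167.03, 327.17) c1=(315.99, 341.67) c2=(327.79, 195.48) c3=(171.51, 181.91)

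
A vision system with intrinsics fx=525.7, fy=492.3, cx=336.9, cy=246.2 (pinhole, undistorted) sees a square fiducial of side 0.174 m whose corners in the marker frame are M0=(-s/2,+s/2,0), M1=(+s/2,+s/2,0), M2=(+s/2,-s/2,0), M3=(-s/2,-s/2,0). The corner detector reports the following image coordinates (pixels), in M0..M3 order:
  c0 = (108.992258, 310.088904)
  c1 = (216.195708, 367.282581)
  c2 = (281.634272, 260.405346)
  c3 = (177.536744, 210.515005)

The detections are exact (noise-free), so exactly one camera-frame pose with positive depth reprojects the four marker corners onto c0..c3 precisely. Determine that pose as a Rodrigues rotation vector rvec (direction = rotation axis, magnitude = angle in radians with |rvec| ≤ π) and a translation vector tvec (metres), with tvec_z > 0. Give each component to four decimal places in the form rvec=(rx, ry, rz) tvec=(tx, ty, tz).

rvec=(-0.2737, 0.1162, 0.4775) tvec=(-0.1941, 0.0572, 0.7240)

Intrinsics K: fx=525.7, fy=492.3, cx=336.9, cy=246.2
Marker side s = 0.174 m; corners in marker frame (Z=0):
  M0 = (-0.0870, +0.0870, 0)
  M1 = (+0.0870, +0.0870, 0)
  M2 = (+0.0870, -0.0870, 0)
  M3 = (-0.0870, -0.0870, 0)
Detected image corners:
  c0 = (108.992258, 310.088904) px
  c1 = (216.195708, 367.282581) px
  c2 = (281.634272, 260.405346) px
  c3 = (177.536744, 210.515005) px
Planar DLT: solve 8×8 A·h = b for H (H[2,2]=1):
  H  [+559.86890 -448.17085 +195.92249]
  H  [+238.21869 +500.61647 +285.07180]
  H  [-0.24004 -0.32116 +1.00000]
B = K⁻¹H; ‖b₁‖=1.381263, ‖b₂‖=1.381263; λ = 2/(‖b₁‖+‖b₂‖) = 0.723975, sign → tz>0 ⇒ λ=+0.723975
r₁ = λ·B[:,0] = (+0.88240,+0.43723,-0.17378); r₂ = λ·B[:,1] = (-0.46820,+0.85248,-0.23251)
r₃ = r₁×r₂ = (+0.04648,+0.28653,+0.95694); SVD([r₁ r₂ r₃]) → R = UVᵀ:
  R  [+0.88240 -0.46820 +0.04648]
  R  [+0.43723 +0.85248 +0.28653]
  R  [-0.17378 -0.23251 +0.95694]
t = (-0.19415, +0.05716, +0.72398) m
tr R = 2.691827; θ = arccos((tr R − 1)/2) = 0.562521 rad = 32.230°
axis k = ((R−Rᵀ)₃₂, (R−Rᵀ)₁₃, (R−Rᵀ)₂₁) / (2 sinθ) = (-0.486612, +0.206502, +0.848861)
rvec = θ·k = (-0.273730, +0.116162, +0.477502)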